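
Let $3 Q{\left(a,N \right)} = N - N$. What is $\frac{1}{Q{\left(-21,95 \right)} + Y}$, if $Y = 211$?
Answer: $\frac{1}{211} \approx 0.0047393$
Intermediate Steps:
$Q{\left(a,N \right)} = 0$ ($Q{\left(a,N \right)} = \frac{N - N}{3} = \frac{1}{3} \cdot 0 = 0$)
$\frac{1}{Q{\left(-21,95 \right)} + Y} = \frac{1}{0 + 211} = \frac{1}{211}$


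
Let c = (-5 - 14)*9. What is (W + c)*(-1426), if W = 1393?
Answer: -1742572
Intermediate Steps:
c = -171 (c = -19*9 = -171)
(W + c)*(-1426) = (1393 - 171)*(-1426) = 1222*(-1426) = -1742572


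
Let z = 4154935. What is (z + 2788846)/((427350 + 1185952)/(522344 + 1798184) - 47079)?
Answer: -8056619118184/54623262205 ≈ -147.49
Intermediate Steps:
(z + 2788846)/((427350 + 1185952)/(522344 + 1798184) - 47079) = (4154935 + 2788846)/((427350 + 1185952)/(522344 + 1798184) - 47079) = 6943781/(1613302/2320528 - 47079) = 6943781/(1613302*(1/2320528) - 47079) = 6943781/(806651/1160264 - 47079) = 6943781/(-54623262205/1160264) = 6943781*(-1160264/54623262205) = -8056619118184/54623262205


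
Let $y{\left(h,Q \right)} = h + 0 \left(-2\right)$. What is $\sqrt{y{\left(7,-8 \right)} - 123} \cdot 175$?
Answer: $350 i \sqrt{29} \approx 1884.8 i$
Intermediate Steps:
$y{\left(h,Q \right)} = h$ ($y{\left(h,Q \right)} = h + 0 = h$)
$\sqrt{y{\left(7,-8 \right)} - 123} \cdot 175 = \sqrt{7 - 123} \cdot 175 = \sqrt{-116} \cdot 175 = 2 i \sqrt{29} \cdot 175 = 350 i \sqrt{29}$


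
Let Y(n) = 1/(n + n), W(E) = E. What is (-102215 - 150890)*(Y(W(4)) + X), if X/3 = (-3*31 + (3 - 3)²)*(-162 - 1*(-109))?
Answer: -29941562185/8 ≈ -3.7427e+9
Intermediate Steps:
Y(n) = 1/(2*n)
X = 14787 (X = 3*((-3*31 + (3 - 3)²)*(-162 - 1*(-109))) = 3*((-93 + 0²)*(-162 + 109)) = 3*((-93 + 0)*(-53)) = 3*(-93*(-53)) = 3*4929 = 14787)
(-102215 - 150890)*(Y(W(4)) + X) = (-102215 - 150890)*((½)/4 + 14787) = -253105*((½)*(¼) + 14787) = -253105*(⅛ + 14787) = -253105*118297/8 = -29941562185/8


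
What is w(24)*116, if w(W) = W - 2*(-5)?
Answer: 3944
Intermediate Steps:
w(W) = 10 + W (w(W) = W - 1*(-10) = W + 10 = 10 + W)
w(24)*116 = (10 + 24)*116 = 34*116 = 3944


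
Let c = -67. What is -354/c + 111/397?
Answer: 147975/26599 ≈ 5.5632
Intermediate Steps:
-354/c + 111/397 = -354/(-67) + 111/397 = -354*(-1/67) + 111*(1/397) = 354/67 + 111/397 = 147975/26599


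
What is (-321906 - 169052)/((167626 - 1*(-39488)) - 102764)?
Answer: -245479/52175 ≈ -4.7049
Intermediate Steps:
(-321906 - 169052)/((167626 - 1*(-39488)) - 102764) = -490958/((167626 + 39488) - 102764) = -490958/(207114 - 102764) = -490958/104350 = -490958*1/104350 = -245479/52175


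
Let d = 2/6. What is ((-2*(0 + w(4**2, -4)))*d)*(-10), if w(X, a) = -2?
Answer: -40/3 ≈ -13.333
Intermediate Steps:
d = 1/3 (d = 2*(1/6) = 1/3 ≈ 0.33333)
((-2*(0 + w(4**2, -4)))*d)*(-10) = (-2*(0 - 2)*(1/3))*(-10) = (-2*(-2)*(1/3))*(-10) = (4*(1/3))*(-10) = (4/3)*(-10) = -40/3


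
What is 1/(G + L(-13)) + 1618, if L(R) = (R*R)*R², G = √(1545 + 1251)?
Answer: 1319847811211/815727925 - 2*√699/815727925 ≈ 1618.0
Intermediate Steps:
G = 2*√699 (G = √2796 = 2*√699 ≈ 52.877)
L(R) = R⁴ (L(R) = R²*R² = R⁴)
1/(G + L(-13)) + 1618 = 1/(2*√699 + (-13)⁴) + 1618 = 1/(2*√699 + 28561) + 1618 = 1/(28561 + 2*√699) + 1618 = 1618 + 1/(28561 + 2*√699)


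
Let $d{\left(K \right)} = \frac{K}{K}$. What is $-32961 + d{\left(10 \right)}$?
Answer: $-32960$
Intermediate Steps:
$d{\left(K \right)} = 1$
$-32961 + d{\left(10 \right)} = -32961 + 1 = -32960$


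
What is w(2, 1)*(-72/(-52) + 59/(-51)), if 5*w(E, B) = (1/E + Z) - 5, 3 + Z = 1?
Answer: -151/510 ≈ -0.29608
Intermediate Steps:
Z = -2 (Z = -3 + 1 = -2)
w(E, B) = -7/5 + 1/(5*E) (w(E, B) = ((1/E - 2) - 5)/5 = ((-2 + 1/E) - 5)/5 = (-7 + 1/E)/5 = -7/5 + 1/(5*E))
w(2, 1)*(-72/(-52) + 59/(-51)) = ((⅕)*(1 - 7*2)/2)*(-72/(-52) + 59/(-51)) = ((⅕)*(½)*(1 - 14))*(-72*(-1/52) + 59*(-1/51)) = ((⅕)*(½)*(-13))*(18/13 - 59/51) = -13/10*151/663 = -151/510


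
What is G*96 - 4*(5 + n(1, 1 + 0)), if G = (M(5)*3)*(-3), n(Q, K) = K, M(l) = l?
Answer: -4344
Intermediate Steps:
G = -45 (G = (5*3)*(-3) = 15*(-3) = -45)
G*96 - 4*(5 + n(1, 1 + 0)) = -45*96 - 4*(5 + (1 + 0)) = -4320 - 4*(5 + 1) = -4320 - 4*6 = -4320 - 24 = -4344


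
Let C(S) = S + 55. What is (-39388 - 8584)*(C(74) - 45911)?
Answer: 2196254104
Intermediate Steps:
C(S) = 55 + S
(-39388 - 8584)*(C(74) - 45911) = (-39388 - 8584)*((55 + 74) - 45911) = -47972*(129 - 45911) = -47972*(-45782) = 2196254104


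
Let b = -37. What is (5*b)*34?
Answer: -6290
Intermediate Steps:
(5*b)*34 = (5*(-37))*34 = -185*34 = -6290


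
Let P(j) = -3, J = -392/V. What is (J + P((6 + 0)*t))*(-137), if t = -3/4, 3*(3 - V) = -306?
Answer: 13837/15 ≈ 922.47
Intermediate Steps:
V = 105 (V = 3 - ⅓*(-306) = 3 + 102 = 105)
t = -¾ (t = -3*¼ = -¾ ≈ -0.75000)
J = -56/15 (J = -392/105 = -392*1/105 = -56/15 ≈ -3.7333)
(J + P((6 + 0)*t))*(-137) = (-56/15 - 3)*(-137) = -101/15*(-137) = 13837/15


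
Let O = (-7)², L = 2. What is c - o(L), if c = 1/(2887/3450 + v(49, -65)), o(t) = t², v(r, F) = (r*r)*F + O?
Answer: -2153012702/538252313 ≈ -4.0000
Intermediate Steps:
O = 49
v(r, F) = 49 + F*r² (v(r, F) = (r*r)*F + 49 = r²*F + 49 = F*r² + 49 = 49 + F*r²)
c = -3450/538252313 (c = 1/(2887/3450 + (49 - 65*49²)) = 1/(2887*(1/3450) + (49 - 65*2401)) = 1/(2887/3450 + (49 - 156065)) = 1/(2887/3450 - 156016) = 1/(-538252313/3450) = -3450/538252313 ≈ -6.4096e-6)
c - o(L) = -3450/538252313 - 1*2² = -3450/538252313 - 1*4 = -3450/538252313 - 4 = -2153012702/538252313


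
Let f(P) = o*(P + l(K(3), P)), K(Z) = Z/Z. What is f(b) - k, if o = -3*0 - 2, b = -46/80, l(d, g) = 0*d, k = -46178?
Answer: 923583/20 ≈ 46179.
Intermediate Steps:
K(Z) = 1
l(d, g) = 0
b = -23/40 (b = -46*1/80 = -23/40 ≈ -0.57500)
o = -2 (o = 0 - 2 = -2)
f(P) = -2*P (f(P) = -2*(P + 0) = -2*P)
f(b) - k = -2*(-23/40) - 1*(-46178) = 23/20 + 46178 = 923583/20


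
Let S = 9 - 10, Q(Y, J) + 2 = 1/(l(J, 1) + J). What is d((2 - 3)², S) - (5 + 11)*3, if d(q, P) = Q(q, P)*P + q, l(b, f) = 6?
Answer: -226/5 ≈ -45.200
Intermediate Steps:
Q(Y, J) = -2 + 1/(6 + J)
S = -1
d(q, P) = q + P*(-11 - 2*P)/(6 + P) (d(q, P) = ((-11 - 2*P)/(6 + P))*P + q = P*(-11 - 2*P)/(6 + P) + q = q + P*(-11 - 2*P)/(6 + P))
d((2 - 3)², S) - (5 + 11)*3 = ((2 - 3)²*(6 - 1) - 1*(-1)*(11 + 2*(-1)))/(6 - 1) - (5 + 11)*3 = ((-1)²*5 - 1*(-1)*(11 - 2))/5 - 16*3 = (1*5 - 1*(-1)*9)/5 - 1*48 = (5 + 9)/5 - 48 = (⅕)*14 - 48 = 14/5 - 48 = -226/5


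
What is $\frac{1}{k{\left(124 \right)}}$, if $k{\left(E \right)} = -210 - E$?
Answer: $- \frac{1}{334} \approx -0.002994$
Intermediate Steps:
$\frac{1}{k{\left(124 \right)}} = \frac{1}{-210 - 124} = \frac{1}{-334} = - \frac{1}{334}$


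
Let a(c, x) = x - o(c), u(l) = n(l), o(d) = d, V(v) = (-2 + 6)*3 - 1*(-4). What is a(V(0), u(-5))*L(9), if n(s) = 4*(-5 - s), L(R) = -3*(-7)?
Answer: -336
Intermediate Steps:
L(R) = 21
V(v) = 16 (V(v) = 4*3 + 4 = 12 + 4 = 16)
n(s) = -20 - 4*s
u(l) = -20 - 4*l
a(c, x) = x - c
a(V(0), u(-5))*L(9) = ((-20 - 4*(-5)) - 1*16)*21 = ((-20 + 20) - 16)*21 = (0 - 16)*21 = -16*21 = -336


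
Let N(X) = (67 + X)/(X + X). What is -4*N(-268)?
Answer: -3/2 ≈ -1.5000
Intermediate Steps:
N(X) = (67 + X)/(2*X) (N(X) = (67 + X)/((2*X)) = (67 + X)*(1/(2*X)) = (67 + X)/(2*X))
-4*N(-268) = -2*(67 - 268)/(-268) = -2*(-1)*(-201)/268 = -4*3/8 = -3/2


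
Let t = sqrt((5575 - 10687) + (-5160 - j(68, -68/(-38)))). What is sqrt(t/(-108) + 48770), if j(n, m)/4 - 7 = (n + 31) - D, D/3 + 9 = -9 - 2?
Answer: sqrt(15801480 - 6*I*sqrt(2734))/18 ≈ 220.84 - 0.0021923*I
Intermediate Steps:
D = -60 (D = -27 + 3*(-9 - 2) = -27 + 3*(-11) = -27 - 33 = -60)
j(n, m) = 392 + 4*n (j(n, m) = 28 + 4*((n + 31) - 1*(-60)) = 28 + 4*((31 + n) + 60) = 28 + 4*(91 + n) = 28 + (364 + 4*n) = 392 + 4*n)
t = 2*I*sqrt(2734) (t = sqrt((5575 - 10687) + (-5160 - (392 + 4*68))) = sqrt(-5112 + (-5160 - (392 + 272))) = sqrt(-5112 + (-5160 - 1*664)) = sqrt(-5112 + (-5160 - 664)) = sqrt(-5112 - 5824) = sqrt(-10936) = 2*I*sqrt(2734) ≈ 104.58*I)
sqrt(t/(-108) + 48770) = sqrt((2*I*sqrt(2734))/(-108) + 48770) = sqrt((2*I*sqrt(2734))*(-1/108) + 48770) = sqrt(-I*sqrt(2734)/54 + 48770) = sqrt(48770 - I*sqrt(2734)/54)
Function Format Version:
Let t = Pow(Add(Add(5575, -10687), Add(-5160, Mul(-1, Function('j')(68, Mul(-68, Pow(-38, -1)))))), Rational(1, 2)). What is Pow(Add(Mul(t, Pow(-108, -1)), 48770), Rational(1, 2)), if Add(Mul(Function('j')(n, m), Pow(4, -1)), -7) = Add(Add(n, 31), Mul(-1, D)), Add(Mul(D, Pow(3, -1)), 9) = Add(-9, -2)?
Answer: Mul(Rational(1, 18), Pow(Add(15801480, Mul(-6, I, Pow(2734, Rational(1, 2)))), Rational(1, 2))) ≈ Add(220.84, Mul(-0.0021923, I))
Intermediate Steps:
D = -60 (D = Add(-27, Mul(3, Add(-9, -2))) = Add(-27, Mul(3, -11)) = Add(-27, -33) = -60)
Function('j')(n, m) = Add(392, Mul(4, n)) (Function('j')(n, m) = Add(28, Mul(4, Add(Add(n, 31), Mul(-1, -60)))) = Add(28, Mul(4, Add(Add(31, n), 60))) = Add(28, Mul(4, Add(91, n))) = Add(28, Add(364, Mul(4, n))) = Add(392, Mul(4, n)))
t = Mul(2, I, Pow(2734, Rational(1, 2))) (t = Pow(Add(Add(5575, -10687), Add(-5160, Mul(-1, Add(392, Mul(4, 68))))), Rational(1, 2)) = Pow(Add(-5112, Add(-5160, Mul(-1, Add(392, 272)))), Rational(1, 2)) = Pow(Add(-5112, Add(-5160, Mul(-1, 664))), Rational(1, 2)) = Pow(Add(-5112, Add(-5160, -664)), Rational(1, 2)) = Pow(Add(-5112, -5824), Rational(1, 2)) = Pow(-10936, Rational(1, 2)) = Mul(2, I, Pow(2734, Rational(1, 2))) ≈ Mul(104.58, I))
Pow(Add(Mul(t, Pow(-108, -1)), 48770), Rational(1, 2)) = Pow(Add(Mul(Mul(2, I, Pow(2734, Rational(1, 2))), Pow(-108, -1)), 48770), Rational(1, 2)) = Pow(Add(Mul(Mul(2, I, Pow(2734, Rational(1, 2))), Rational(-1, 108)), 48770), Rational(1, 2)) = Pow(Add(Mul(Rational(-1, 54), I, Pow(2734, Rational(1, 2))), 48770), Rational(1, 2)) = Pow(Add(48770, Mul(Rational(-1, 54), I, Pow(2734, Rational(1, 2)))), Rational(1, 2))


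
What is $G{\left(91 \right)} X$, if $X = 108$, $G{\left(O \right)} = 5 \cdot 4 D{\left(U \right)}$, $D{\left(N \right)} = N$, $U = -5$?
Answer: $-10800$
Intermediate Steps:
$G{\left(O \right)} = -100$ ($G{\left(O \right)} = 5 \cdot 4 \left(-5\right) = 20 \left(-5\right) = -100$)
$G{\left(91 \right)} X = \left(-100\right) 108 = -10800$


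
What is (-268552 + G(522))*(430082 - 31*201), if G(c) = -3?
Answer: -113827305305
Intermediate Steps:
(-268552 + G(522))*(430082 - 31*201) = (-268552 - 3)*(430082 - 31*201) = -268555*(430082 - 6231) = -268555*423851 = -113827305305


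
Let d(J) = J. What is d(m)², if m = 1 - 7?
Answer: 36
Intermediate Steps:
m = -6
d(m)² = (-6)² = 36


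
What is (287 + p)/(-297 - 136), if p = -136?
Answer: -151/433 ≈ -0.34873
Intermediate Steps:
(287 + p)/(-297 - 136) = (287 - 136)/(-297 - 136) = 151/(-433) = 151*(-1/433) = -151/433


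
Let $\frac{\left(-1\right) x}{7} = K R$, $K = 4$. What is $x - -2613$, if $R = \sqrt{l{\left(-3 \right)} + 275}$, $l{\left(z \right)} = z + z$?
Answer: $2613 - 28 \sqrt{269} \approx 2153.8$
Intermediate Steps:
$l{\left(z \right)} = 2 z$
$R = \sqrt{269}$ ($R = \sqrt{2 \left(-3\right) + 275} = \sqrt{-6 + 275} = \sqrt{269} \approx 16.401$)
$x = - 28 \sqrt{269}$ ($x = - 7 \cdot 4 \sqrt{269} = - 28 \sqrt{269} \approx -459.23$)
$x - -2613 = - 28 \sqrt{269} - -2613 = - 28 \sqrt{269} + 2613 = 2613 - 28 \sqrt{269}$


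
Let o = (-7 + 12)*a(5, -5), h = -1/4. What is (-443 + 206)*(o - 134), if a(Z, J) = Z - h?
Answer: 102147/4 ≈ 25537.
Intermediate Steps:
h = -¼ (h = -1*¼ = -¼ ≈ -0.25000)
a(Z, J) = ¼ + Z (a(Z, J) = Z - 1*(-¼) = Z + ¼ = ¼ + Z)
o = 105/4 (o = (-7 + 12)*(¼ + 5) = 5*(21/4) = 105/4 ≈ 26.250)
(-443 + 206)*(o - 134) = (-443 + 206)*(105/4 - 134) = -237*(-431/4) = 102147/4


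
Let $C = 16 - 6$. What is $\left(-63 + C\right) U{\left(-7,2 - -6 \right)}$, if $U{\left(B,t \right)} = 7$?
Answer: $-371$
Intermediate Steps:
$C = 10$
$\left(-63 + C\right) U{\left(-7,2 - -6 \right)} = \left(-63 + 10\right) 7 = \left(-53\right) 7 = -371$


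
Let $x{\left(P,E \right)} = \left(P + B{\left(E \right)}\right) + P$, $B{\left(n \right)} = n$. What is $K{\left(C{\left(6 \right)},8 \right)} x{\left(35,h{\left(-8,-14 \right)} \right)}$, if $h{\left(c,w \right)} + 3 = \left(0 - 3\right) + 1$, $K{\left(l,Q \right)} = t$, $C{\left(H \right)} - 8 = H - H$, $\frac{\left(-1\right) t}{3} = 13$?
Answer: $-2535$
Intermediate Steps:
$t = -39$ ($t = \left(-3\right) 13 = -39$)
$C{\left(H \right)} = 8$ ($C{\left(H \right)} = 8 + \left(H - H\right) = 8 + 0 = 8$)
$K{\left(l,Q \right)} = -39$
$h{\left(c,w \right)} = -5$ ($h{\left(c,w \right)} = -3 + \left(\left(0 - 3\right) + 1\right) = -3 + \left(-3 + 1\right) = -3 - 2 = -5$)
$x{\left(P,E \right)} = E + 2 P$ ($x{\left(P,E \right)} = \left(P + E\right) + P = \left(E + P\right) + P = E + 2 P$)
$K{\left(C{\left(6 \right)},8 \right)} x{\left(35,h{\left(-8,-14 \right)} \right)} = - 39 \left(-5 + 2 \cdot 35\right) = - 39 \left(-5 + 70\right) = \left(-39\right) 65 = -2535$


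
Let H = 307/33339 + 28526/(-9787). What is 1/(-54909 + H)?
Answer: -326288793/17917139358542 ≈ -1.8211e-5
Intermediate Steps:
H = -948023705/326288793 (H = 307*(1/33339) + 28526*(-1/9787) = 307/33339 - 28526/9787 = -948023705/326288793 ≈ -2.9055)
1/(-54909 + H) = 1/(-54909 - 948023705/326288793) = 1/(-17917139358542/326288793) = -326288793/17917139358542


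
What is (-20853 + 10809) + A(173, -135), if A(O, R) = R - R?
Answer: -10044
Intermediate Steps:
A(O, R) = 0
(-20853 + 10809) + A(173, -135) = (-20853 + 10809) + 0 = -10044 + 0 = -10044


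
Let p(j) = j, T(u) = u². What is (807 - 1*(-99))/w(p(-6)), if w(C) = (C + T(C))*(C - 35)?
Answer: -151/205 ≈ -0.73659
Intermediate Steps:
w(C) = (-35 + C)*(C + C²) (w(C) = (C + C²)*(C - 35) = (C + C²)*(-35 + C) = (-35 + C)*(C + C²))
(807 - 1*(-99))/w(p(-6)) = (807 - 1*(-99))/((-6*(-35 + (-6)² - 34*(-6)))) = (807 + 99)/((-6*(-35 + 36 + 204))) = 906/((-6*205)) = 906/(-1230) = 906*(-1/1230) = -151/205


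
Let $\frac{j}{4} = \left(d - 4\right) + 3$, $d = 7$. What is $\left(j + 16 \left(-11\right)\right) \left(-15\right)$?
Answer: $2280$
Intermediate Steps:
$j = 24$ ($j = 4 \left(\left(7 - 4\right) + 3\right) = 4 \left(3 + 3\right) = 4 \cdot 6 = 24$)
$\left(j + 16 \left(-11\right)\right) \left(-15\right) = \left(24 + 16 \left(-11\right)\right) \left(-15\right) = \left(24 - 176\right) \left(-15\right) = \left(-152\right) \left(-15\right) = 2280$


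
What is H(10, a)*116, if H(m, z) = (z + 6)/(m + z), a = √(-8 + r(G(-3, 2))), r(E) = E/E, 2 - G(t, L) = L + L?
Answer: 7772/107 + 464*I*√7/107 ≈ 72.635 + 11.473*I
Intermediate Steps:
G(t, L) = 2 - 2*L (G(t, L) = 2 - (L + L) = 2 - 2*L)
r(E) = 1
a = I*√7 (a = √(-8 + 1) = √(-7) = I*√7 ≈ 2.6458*I)
H(m, z) = (6 + z)/(m + z)
H(10, a)*116 = ((6 + I*√7)/(10 + I*√7))*116 = 116*(6 + I*√7)/(10 + I*√7)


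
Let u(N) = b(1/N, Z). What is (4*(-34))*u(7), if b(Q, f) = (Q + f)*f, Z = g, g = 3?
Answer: -8976/7 ≈ -1282.3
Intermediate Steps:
Z = 3
b(Q, f) = f*(Q + f)
u(N) = 9 + 3/N (u(N) = 3*(1/N + 3) = 3*(3 + 1/N) = 9 + 3/N)
(4*(-34))*u(7) = (4*(-34))*(9 + 3/7) = -136*(9 + 3*(1/7)) = -136*(9 + 3/7) = -136*66/7 = -8976/7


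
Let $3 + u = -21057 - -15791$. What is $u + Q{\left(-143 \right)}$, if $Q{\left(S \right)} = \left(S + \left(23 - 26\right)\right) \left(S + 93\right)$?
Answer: $2031$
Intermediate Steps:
$Q{\left(S \right)} = \left(-3 + S\right) \left(93 + S\right)$ ($Q{\left(S \right)} = \left(S + \left(23 - 26\right)\right) \left(93 + S\right) = \left(S - 3\right) \left(93 + S\right) = \left(-3 + S\right) \left(93 + S\right)$)
$u = -5269$ ($u = -3 - 5266 = -5269$)
$u + Q{\left(-143 \right)} = -5269 + \left(-279 + \left(-143\right)^{2} + 90 \left(-143\right)\right) = -5269 - -7300 = -5269 + 7300 = 2031$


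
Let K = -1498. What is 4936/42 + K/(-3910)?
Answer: 4840669/41055 ≈ 117.91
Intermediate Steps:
4936/42 + K/(-3910) = 4936/42 - 1498/(-3910) = 4936*(1/42) - 1498*(-1/3910) = 2468/21 + 749/1955 = 4840669/41055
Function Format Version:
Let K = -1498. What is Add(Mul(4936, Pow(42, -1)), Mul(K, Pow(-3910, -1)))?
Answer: Rational(4840669, 41055) ≈ 117.91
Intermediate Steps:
Add(Mul(4936, Pow(42, -1)), Mul(K, Pow(-3910, -1))) = Add(Mul(4936, Pow(42, -1)), Mul(-1498, Pow(-3910, -1))) = Add(Mul(4936, Rational(1, 42)), Mul(-1498, Rational(-1, 3910))) = Add(Rational(2468, 21), Rational(749, 1955)) = Rational(4840669, 41055)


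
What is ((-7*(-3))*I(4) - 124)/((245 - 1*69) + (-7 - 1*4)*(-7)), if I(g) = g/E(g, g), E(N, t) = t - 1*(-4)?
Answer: -227/506 ≈ -0.44862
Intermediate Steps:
E(N, t) = 4 + t (E(N, t) = t + 4 = 4 + t)
I(g) = g/(4 + g)
((-7*(-3))*I(4) - 124)/((245 - 1*69) + (-7 - 1*4)*(-7)) = ((-7*(-3))*(4/(4 + 4)) - 124)/((245 - 1*69) + (-7 - 1*4)*(-7)) = (21*(4/8) - 124)/((245 - 69) + (-7 - 4)*(-7)) = (21*(4*(⅛)) - 124)/(176 - 11*(-7)) = (21*(½) - 124)/(176 + 77) = (21/2 - 124)/253 = -227/2*1/253 = -227/506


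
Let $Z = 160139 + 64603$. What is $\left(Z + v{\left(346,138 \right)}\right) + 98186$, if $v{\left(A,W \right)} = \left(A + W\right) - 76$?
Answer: $323336$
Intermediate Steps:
$v{\left(A,W \right)} = -76 + A + W$
$Z = 224742$
$\left(Z + v{\left(346,138 \right)}\right) + 98186 = \left(224742 + \left(-76 + 346 + 138\right)\right) + 98186 = \left(224742 + 408\right) + 98186 = 225150 + 98186 = 323336$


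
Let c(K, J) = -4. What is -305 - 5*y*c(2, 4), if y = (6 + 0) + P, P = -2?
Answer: -225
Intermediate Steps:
y = 4 (y = (6 + 0) - 2 = 6 - 2 = 4)
-305 - 5*y*c(2, 4) = -305 - 5*4*(-4) = -305 - 20*(-4) = -305 - 1*(-80) = -305 + 80 = -225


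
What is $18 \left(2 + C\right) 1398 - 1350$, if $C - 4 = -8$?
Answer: $-51678$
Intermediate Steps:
$C = -4$ ($C = 4 - 8 = -4$)
$18 \left(2 + C\right) 1398 - 1350 = 18 \left(2 - 4\right) 1398 - 1350 = 18 \left(-2\right) 1398 - 1350 = \left(-36\right) 1398 - 1350 = -50328 - 1350 = -51678$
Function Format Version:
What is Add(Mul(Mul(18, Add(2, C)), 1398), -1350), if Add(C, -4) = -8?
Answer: -51678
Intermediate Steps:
C = -4 (C = Add(4, -8) = -4)
Add(Mul(Mul(18, Add(2, C)), 1398), -1350) = Add(Mul(Mul(18, Add(2, -4)), 1398), -1350) = Add(Mul(Mul(18, -2), 1398), -1350) = Add(Mul(-36, 1398), -1350) = Add(-50328, -1350) = -51678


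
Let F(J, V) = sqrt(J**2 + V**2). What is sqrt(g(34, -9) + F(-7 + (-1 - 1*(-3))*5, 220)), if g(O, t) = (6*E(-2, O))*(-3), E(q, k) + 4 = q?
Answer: sqrt(108 + sqrt(48409)) ≈ 18.111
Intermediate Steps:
E(q, k) = -4 + q
g(O, t) = 108 (g(O, t) = (6*(-4 - 2))*(-3) = (6*(-6))*(-3) = -36*(-3) = 108)
sqrt(g(34, -9) + F(-7 + (-1 - 1*(-3))*5, 220)) = sqrt(108 + sqrt((-7 + (-1 - 1*(-3))*5)**2 + 220**2)) = sqrt(108 + sqrt((-7 + (-1 + 3)*5)**2 + 48400)) = sqrt(108 + sqrt((-7 + 2*5)**2 + 48400)) = sqrt(108 + sqrt((-7 + 10)**2 + 48400)) = sqrt(108 + sqrt(3**2 + 48400)) = sqrt(108 + sqrt(9 + 48400)) = sqrt(108 + sqrt(48409))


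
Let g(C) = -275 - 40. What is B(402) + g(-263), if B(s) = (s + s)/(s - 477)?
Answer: -8143/25 ≈ -325.72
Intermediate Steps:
B(s) = 2*s/(-477 + s) (B(s) = (2*s)/(-477 + s) = 2*s/(-477 + s))
g(C) = -315
B(402) + g(-263) = 2*402/(-477 + 402) - 315 = 2*402/(-75) - 315 = 2*402*(-1/75) - 315 = -268/25 - 315 = -8143/25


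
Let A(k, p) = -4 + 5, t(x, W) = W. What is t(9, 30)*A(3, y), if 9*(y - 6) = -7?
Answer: 30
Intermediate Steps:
y = 47/9 (y = 6 + (⅑)*(-7) = 6 - 7/9 = 47/9 ≈ 5.2222)
A(k, p) = 1
t(9, 30)*A(3, y) = 30*1 = 30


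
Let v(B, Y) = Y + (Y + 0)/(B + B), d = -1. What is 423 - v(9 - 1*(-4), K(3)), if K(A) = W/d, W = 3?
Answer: 11079/26 ≈ 426.12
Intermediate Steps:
K(A) = -3 (K(A) = 3/(-1) = 3*(-1) = -3)
v(B, Y) = Y + Y/(2*B) (v(B, Y) = Y + Y/((2*B)) = Y + Y*(1/(2*B)) = Y + Y/(2*B))
423 - v(9 - 1*(-4), K(3)) = 423 - (-3 + (1/2)*(-3)/(9 - 1*(-4))) = 423 - (-3 + (1/2)*(-3)/(9 + 4)) = 423 - (-3 + (1/2)*(-3)/13) = 423 - (-3 + (1/2)*(-3)*(1/13)) = 423 - (-3 - 3/26) = 423 - 1*(-81/26) = 423 + 81/26 = 11079/26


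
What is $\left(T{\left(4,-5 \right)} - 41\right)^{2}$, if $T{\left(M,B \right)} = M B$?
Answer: $3721$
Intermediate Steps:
$T{\left(M,B \right)} = B M$
$\left(T{\left(4,-5 \right)} - 41\right)^{2} = \left(\left(-5\right) 4 - 41\right)^{2} = \left(-20 - 41\right)^{2} = \left(-61\right)^{2} = 3721$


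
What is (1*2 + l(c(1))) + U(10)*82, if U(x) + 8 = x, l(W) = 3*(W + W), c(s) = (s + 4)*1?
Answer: 196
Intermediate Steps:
c(s) = 4 + s (c(s) = (4 + s)*1 = 4 + s)
l(W) = 6*W (l(W) = 3*(2*W) = 6*W)
U(x) = -8 + x
(1*2 + l(c(1))) + U(10)*82 = (1*2 + 6*(4 + 1)) + (-8 + 10)*82 = (2 + 6*5) + 2*82 = (2 + 30) + 164 = 32 + 164 = 196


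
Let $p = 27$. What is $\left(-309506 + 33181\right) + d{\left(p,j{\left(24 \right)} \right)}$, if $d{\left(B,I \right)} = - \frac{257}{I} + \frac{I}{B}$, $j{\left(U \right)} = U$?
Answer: $- \frac{19896107}{72} \approx -2.7634 \cdot 10^{5}$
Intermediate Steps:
$\left(-309506 + 33181\right) + d{\left(p,j{\left(24 \right)} \right)} = \left(-309506 + 33181\right) + \left(- \frac{257}{24} + \frac{24}{27}\right) = -276325 + \left(\left(-257\right) \frac{1}{24} + 24 \cdot \frac{1}{27}\right) = -276325 + \left(- \frac{257}{24} + \frac{8}{9}\right) = -276325 - \frac{707}{72} = - \frac{19896107}{72}$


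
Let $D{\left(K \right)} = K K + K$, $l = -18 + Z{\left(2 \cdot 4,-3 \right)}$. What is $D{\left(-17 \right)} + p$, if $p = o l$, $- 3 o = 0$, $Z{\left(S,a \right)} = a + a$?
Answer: $272$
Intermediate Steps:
$Z{\left(S,a \right)} = 2 a$
$o = 0$ ($o = \left(- \frac{1}{3}\right) 0 = 0$)
$l = -24$ ($l = -18 + 2 \left(-3\right) = -18 - 6 = -24$)
$D{\left(K \right)} = K + K^{2}$ ($D{\left(K \right)} = K^{2} + K = K + K^{2}$)
$p = 0$ ($p = 0 \left(-24\right) = 0$)
$D{\left(-17 \right)} + p = - 17 \left(1 - 17\right) + 0 = \left(-17\right) \left(-16\right) + 0 = 272 + 0 = 272$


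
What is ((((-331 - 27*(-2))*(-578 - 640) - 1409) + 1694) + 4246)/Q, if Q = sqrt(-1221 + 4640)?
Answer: 341917*sqrt(3419)/3419 ≈ 5847.5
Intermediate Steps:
Q = sqrt(3419) ≈ 58.472
((((-331 - 27*(-2))*(-578 - 640) - 1409) + 1694) + 4246)/Q = ((((-331 - 27*(-2))*(-578 - 640) - 1409) + 1694) + 4246)/(sqrt(3419)) = ((((-331 + 54)*(-1218) - 1409) + 1694) + 4246)*(sqrt(3419)/3419) = (((-277*(-1218) - 1409) + 1694) + 4246)*(sqrt(3419)/3419) = (((337386 - 1409) + 1694) + 4246)*(sqrt(3419)/3419) = ((335977 + 1694) + 4246)*(sqrt(3419)/3419) = (337671 + 4246)*(sqrt(3419)/3419) = 341917*(sqrt(3419)/3419) = 341917*sqrt(3419)/3419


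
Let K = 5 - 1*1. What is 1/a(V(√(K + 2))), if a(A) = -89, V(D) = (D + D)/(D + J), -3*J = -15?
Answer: -1/89 ≈ -0.011236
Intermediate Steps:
J = 5 (J = -⅓*(-15) = 5)
K = 4 (K = 5 - 1 = 4)
V(D) = 2*D/(5 + D) (V(D) = (D + D)/(D + 5) = (2*D)/(5 + D) = 2*D/(5 + D))
1/a(V(√(K + 2))) = 1/(-89) = -1/89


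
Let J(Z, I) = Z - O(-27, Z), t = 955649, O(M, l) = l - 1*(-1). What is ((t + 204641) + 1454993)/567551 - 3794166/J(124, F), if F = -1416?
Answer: 2153385322749/567551 ≈ 3.7942e+6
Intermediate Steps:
O(M, l) = 1 + l (O(M, l) = l + 1 = 1 + l)
J(Z, I) = -1 (J(Z, I) = Z - (1 + Z) = Z + (-1 - Z) = -1)
((t + 204641) + 1454993)/567551 - 3794166/J(124, F) = ((955649 + 204641) + 1454993)/567551 - 3794166/(-1) = (1160290 + 1454993)*(1/567551) - 3794166*(-1) = 2615283*(1/567551) + 3794166 = 2615283/567551 + 3794166 = 2153385322749/567551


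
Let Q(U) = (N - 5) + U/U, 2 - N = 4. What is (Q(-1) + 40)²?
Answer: 1156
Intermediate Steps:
N = -2 (N = 2 - 1*4 = 2 - 4 = -2)
Q(U) = -6 (Q(U) = (-2 - 5) + U/U = -7 + 1 = -6)
(Q(-1) + 40)² = (-6 + 40)² = 34² = 1156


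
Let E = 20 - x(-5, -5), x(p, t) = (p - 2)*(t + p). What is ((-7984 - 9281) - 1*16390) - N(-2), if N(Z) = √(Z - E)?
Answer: -33655 - 4*√3 ≈ -33662.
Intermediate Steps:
x(p, t) = (-2 + p)*(p + t)
E = -50 (E = 20 - ((-5)² - 2*(-5) - 2*(-5) - 5*(-5)) = 20 - (25 + 10 + 10 + 25) = 20 - 1*70 = 20 - 70 = -50)
N(Z) = √(50 + Z) (N(Z) = √(Z - 1*(-50)) = √(Z + 50) = √(50 + Z))
((-7984 - 9281) - 1*16390) - N(-2) = ((-7984 - 9281) - 1*16390) - √(50 - 2) = (-17265 - 16390) - √48 = -33655 - 4*√3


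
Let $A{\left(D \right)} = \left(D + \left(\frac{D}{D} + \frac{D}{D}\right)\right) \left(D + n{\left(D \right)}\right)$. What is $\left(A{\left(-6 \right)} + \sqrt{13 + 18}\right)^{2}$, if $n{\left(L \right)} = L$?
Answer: $\left(48 + \sqrt{31}\right)^{2} \approx 2869.5$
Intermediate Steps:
$A{\left(D \right)} = 2 D \left(2 + D\right)$ ($A{\left(D \right)} = \left(D + \left(\frac{D}{D} + \frac{D}{D}\right)\right) \left(D + D\right) = \left(D + \left(1 + 1\right)\right) 2 D = \left(D + 2\right) 2 D = \left(2 + D\right) 2 D = 2 D \left(2 + D\right)$)
$\left(A{\left(-6 \right)} + \sqrt{13 + 18}\right)^{2} = \left(2 \left(-6\right) \left(2 - 6\right) + \sqrt{13 + 18}\right)^{2} = \left(2 \left(-6\right) \left(-4\right) + \sqrt{31}\right)^{2} = \left(48 + \sqrt{31}\right)^{2}$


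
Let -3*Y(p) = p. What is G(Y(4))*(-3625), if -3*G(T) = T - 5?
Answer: -68875/9 ≈ -7652.8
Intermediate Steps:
Y(p) = -p/3
G(T) = 5/3 - T/3 (G(T) = -(T - 5)/3 = -(-5 + T)/3 = 5/3 - T/3)
G(Y(4))*(-3625) = (5/3 - (-1)*4/9)*(-3625) = (5/3 - ⅓*(-4/3))*(-3625) = (5/3 + 4/9)*(-3625) = (19/9)*(-3625) = -68875/9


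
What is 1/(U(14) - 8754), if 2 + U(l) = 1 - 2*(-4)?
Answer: -1/8747 ≈ -0.00011432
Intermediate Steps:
U(l) = 7 (U(l) = -2 + (1 - 2*(-4)) = -2 + (1 + 8) = -2 + 9 = 7)
1/(U(14) - 8754) = 1/(7 - 8754) = 1/(-8747) = -1/8747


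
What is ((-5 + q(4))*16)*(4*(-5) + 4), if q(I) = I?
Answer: 256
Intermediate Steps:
((-5 + q(4))*16)*(4*(-5) + 4) = ((-5 + 4)*16)*(4*(-5) + 4) = (-1*16)*(-20 + 4) = -16*(-16) = 256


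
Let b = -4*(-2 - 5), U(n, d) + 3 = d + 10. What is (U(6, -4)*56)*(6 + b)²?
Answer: 194208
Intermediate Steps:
U(n, d) = 7 + d (U(n, d) = -3 + (d + 10) = -3 + (10 + d) = 7 + d)
b = 28 (b = -4*(-7) = 28)
(U(6, -4)*56)*(6 + b)² = ((7 - 4)*56)*(6 + 28)² = (3*56)*34² = 168*1156 = 194208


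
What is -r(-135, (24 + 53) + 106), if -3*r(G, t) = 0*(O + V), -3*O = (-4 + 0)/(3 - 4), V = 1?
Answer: 0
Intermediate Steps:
O = -4/3 (O = -(-4 + 0)/(3*(3 - 4)) = -(-4)/(3*(-1)) = -(-4)*(-1)/3 = -1/3*4 = -4/3 ≈ -1.3333)
r(G, t) = 0 (r(G, t) = -0*(-4/3 + 1) = -0*(-1)/3 = -1/3*0 = 0)
-r(-135, (24 + 53) + 106) = -1*0 = 0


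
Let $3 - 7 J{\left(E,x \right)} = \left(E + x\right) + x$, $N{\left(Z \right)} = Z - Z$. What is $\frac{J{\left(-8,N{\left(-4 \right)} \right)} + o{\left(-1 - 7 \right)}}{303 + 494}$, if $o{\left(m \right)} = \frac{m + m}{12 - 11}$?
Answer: $- \frac{101}{5579} \approx -0.018104$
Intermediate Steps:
$N{\left(Z \right)} = 0$
$J{\left(E,x \right)} = \frac{3}{7} - \frac{2 x}{7} - \frac{E}{7}$ ($J{\left(E,x \right)} = \frac{3}{7} - \frac{\left(E + x\right) + x}{7} = \frac{3}{7} - \frac{E + 2 x}{7} = \frac{3}{7} - \left(\frac{E}{7} + \frac{2 x}{7}\right) = \frac{3}{7} - \frac{2 x}{7} - \frac{E}{7}$)
$o{\left(m \right)} = 2 m$ ($o{\left(m \right)} = \frac{2 m}{1} = 2 m 1 = 2 m$)
$\frac{J{\left(-8,N{\left(-4 \right)} \right)} + o{\left(-1 - 7 \right)}}{303 + 494} = \frac{\left(\frac{3}{7} - 0 - - \frac{8}{7}\right) + 2 \left(-1 - 7\right)}{303 + 494} = \frac{\left(\frac{3}{7} + 0 + \frac{8}{7}\right) + 2 \left(-1 - 7\right)}{797} = \left(\frac{11}{7} + 2 \left(-8\right)\right) \frac{1}{797} = \left(\frac{11}{7} - 16\right) \frac{1}{797} = \left(- \frac{101}{7}\right) \frac{1}{797} = - \frac{101}{5579}$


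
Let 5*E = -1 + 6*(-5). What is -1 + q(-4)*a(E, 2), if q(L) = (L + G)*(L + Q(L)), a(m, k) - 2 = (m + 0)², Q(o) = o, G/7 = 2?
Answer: -16181/5 ≈ -3236.2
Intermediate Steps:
G = 14 (G = 7*2 = 14)
E = -31/5 (E = (-1 + 6*(-5))/5 = (-1 - 30)/5 = (⅕)*(-31) = -31/5 ≈ -6.2000)
a(m, k) = 2 + m² (a(m, k) = 2 + (m + 0)² = 2 + m²)
q(L) = 2*L*(14 + L) (q(L) = (L + 14)*(L + L) = (14 + L)*(2*L) = 2*L*(14 + L))
-1 + q(-4)*a(E, 2) = -1 + (2*(-4)*(14 - 4))*(2 + (-31/5)²) = -1 + (2*(-4)*10)*(2 + 961/25) = -1 - 80*1011/25 = -1 - 16176/5 = -16181/5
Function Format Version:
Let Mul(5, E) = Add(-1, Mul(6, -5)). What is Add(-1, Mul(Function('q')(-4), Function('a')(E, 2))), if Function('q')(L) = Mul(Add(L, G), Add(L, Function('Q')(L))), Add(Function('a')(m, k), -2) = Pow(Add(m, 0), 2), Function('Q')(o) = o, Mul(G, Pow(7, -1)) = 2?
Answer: Rational(-16181, 5) ≈ -3236.2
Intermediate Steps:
G = 14 (G = Mul(7, 2) = 14)
E = Rational(-31, 5) (E = Mul(Rational(1, 5), Add(-1, Mul(6, -5))) = Mul(Rational(1, 5), Add(-1, -30)) = Mul(Rational(1, 5), -31) = Rational(-31, 5) ≈ -6.2000)
Function('a')(m, k) = Add(2, Pow(m, 2)) (Function('a')(m, k) = Add(2, Pow(Add(m, 0), 2)) = Add(2, Pow(m, 2)))
Function('q')(L) = Mul(2, L, Add(14, L)) (Function('q')(L) = Mul(Add(L, 14), Add(L, L)) = Mul(Add(14, L), Mul(2, L)) = Mul(2, L, Add(14, L)))
Add(-1, Mul(Function('q')(-4), Function('a')(E, 2))) = Add(-1, Mul(Mul(2, -4, Add(14, -4)), Add(2, Pow(Rational(-31, 5), 2)))) = Add(-1, Mul(Mul(2, -4, 10), Add(2, Rational(961, 25)))) = Add(-1, Mul(-80, Rational(1011, 25))) = Add(-1, Rational(-16176, 5)) = Rational(-16181, 5)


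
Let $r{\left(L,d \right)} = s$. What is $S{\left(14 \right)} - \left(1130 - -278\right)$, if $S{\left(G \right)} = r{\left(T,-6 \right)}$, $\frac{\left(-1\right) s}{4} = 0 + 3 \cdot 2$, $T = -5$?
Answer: $-1432$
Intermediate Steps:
$s = -24$ ($s = - 4 \left(0 + 3 \cdot 2\right) = - 4 \left(0 + 6\right) = \left(-4\right) 6 = -24$)
$r{\left(L,d \right)} = -24$
$S{\left(G \right)} = -24$
$S{\left(14 \right)} - \left(1130 - -278\right) = -24 - \left(1130 - -278\right) = -24 - \left(1130 + 278\right) = -24 - 1408 = -1432$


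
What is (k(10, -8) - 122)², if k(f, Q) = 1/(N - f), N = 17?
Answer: 727609/49 ≈ 14849.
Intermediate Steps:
k(f, Q) = 1/(17 - f)
(k(10, -8) - 122)² = (-1/(-17 + 10) - 122)² = (-1/(-7) - 122)² = (-1*(-⅐) - 122)² = (⅐ - 122)² = (-853/7)² = 727609/49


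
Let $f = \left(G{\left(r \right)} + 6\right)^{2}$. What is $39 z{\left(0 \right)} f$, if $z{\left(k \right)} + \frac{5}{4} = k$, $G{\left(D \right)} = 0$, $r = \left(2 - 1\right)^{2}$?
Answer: $-1755$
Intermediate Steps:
$r = 1$ ($r = 1^{2} = 1$)
$z{\left(k \right)} = - \frac{5}{4} + k$
$f = 36$ ($f = \left(0 + 6\right)^{2} = 6^{2} = 36$)
$39 z{\left(0 \right)} f = 39 \left(- \frac{5}{4} + 0\right) 36 = 39 \left(- \frac{5}{4}\right) 36 = \left(- \frac{195}{4}\right) 36 = -1755$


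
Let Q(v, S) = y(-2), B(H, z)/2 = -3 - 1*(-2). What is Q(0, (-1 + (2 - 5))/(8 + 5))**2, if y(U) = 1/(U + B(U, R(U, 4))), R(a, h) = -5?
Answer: 1/16 ≈ 0.062500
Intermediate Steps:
B(H, z) = -2 (B(H, z) = 2*(-3 - 1*(-2)) = 2*(-3 + 2) = 2*(-1) = -2)
y(U) = 1/(-2 + U) (y(U) = 1/(U - 2) = 1/(-2 + U))
Q(v, S) = -1/4 (Q(v, S) = 1/(-2 - 2) = 1/(-4) = -1/4)
Q(0, (-1 + (2 - 5))/(8 + 5))**2 = (-1/4)**2 = 1/16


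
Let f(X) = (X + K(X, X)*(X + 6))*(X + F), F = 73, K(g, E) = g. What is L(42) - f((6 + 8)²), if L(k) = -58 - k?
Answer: -10703072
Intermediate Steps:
f(X) = (73 + X)*(X + X*(6 + X)) (f(X) = (X + X*(X + 6))*(X + 73) = (X + X*(6 + X))*(73 + X) = (73 + X)*(X + X*(6 + X)))
L(42) - f((6 + 8)²) = (-58 - 1*42) - (6 + 8)²*(511 + ((6 + 8)²)² + 80*(6 + 8)²) = (-58 - 42) - 14²*(511 + (14²)² + 80*14²) = -100 - 196*(511 + 196² + 80*196) = -100 - 196*(511 + 38416 + 15680) = -100 - 196*54607 = -100 - 1*10702972 = -100 - 10702972 = -10703072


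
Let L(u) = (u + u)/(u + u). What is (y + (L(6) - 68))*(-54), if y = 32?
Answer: 1890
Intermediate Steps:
L(u) = 1 (L(u) = (2*u)/((2*u)) = (2*u)*(1/(2*u)) = 1)
(y + (L(6) - 68))*(-54) = (32 + (1 - 68))*(-54) = (32 - 67)*(-54) = -35*(-54) = 1890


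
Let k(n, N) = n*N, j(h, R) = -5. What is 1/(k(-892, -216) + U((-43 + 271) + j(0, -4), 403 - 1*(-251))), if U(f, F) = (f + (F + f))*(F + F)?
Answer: 1/1631472 ≈ 6.1294e-7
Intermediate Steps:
U(f, F) = 2*F*(F + 2*f) (U(f, F) = (F + 2*f)*(2*F) = 2*F*(F + 2*f))
k(n, N) = N*n
1/(k(-892, -216) + U((-43 + 271) + j(0, -4), 403 - 1*(-251))) = 1/(-216*(-892) + 2*(403 - 1*(-251))*((403 - 1*(-251)) + 2*((-43 + 271) - 5))) = 1/(192672 + 2*(403 + 251)*((403 + 251) + 2*(228 - 5))) = 1/(192672 + 2*654*(654 + 2*223)) = 1/(192672 + 2*654*(654 + 446)) = 1/(192672 + 2*654*1100) = 1/(192672 + 1438800) = 1/1631472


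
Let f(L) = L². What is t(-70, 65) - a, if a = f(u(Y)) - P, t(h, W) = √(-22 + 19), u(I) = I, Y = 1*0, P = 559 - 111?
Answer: 448 + I*√3 ≈ 448.0 + 1.732*I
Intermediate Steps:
P = 448
Y = 0
t(h, W) = I*√3 (t(h, W) = √(-3) = I*√3)
a = -448 (a = 0² - 1*448 = 0 - 448 = -448)
t(-70, 65) - a = I*√3 - 1*(-448) = I*√3 + 448 = 448 + I*√3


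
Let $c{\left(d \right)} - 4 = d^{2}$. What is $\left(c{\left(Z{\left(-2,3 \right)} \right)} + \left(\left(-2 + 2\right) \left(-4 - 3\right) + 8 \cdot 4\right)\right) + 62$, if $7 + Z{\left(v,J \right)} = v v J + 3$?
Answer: $162$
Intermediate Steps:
$Z{\left(v,J \right)} = -4 + J v^{2}$ ($Z{\left(v,J \right)} = -7 + \left(v v J + 3\right) = -7 + \left(v^{2} J + 3\right) = -7 + \left(J v^{2} + 3\right) = -7 + \left(3 + J v^{2}\right) = -4 + J v^{2}$)
$c{\left(d \right)} = 4 + d^{2}$
$\left(c{\left(Z{\left(-2,3 \right)} \right)} + \left(\left(-2 + 2\right) \left(-4 - 3\right) + 8 \cdot 4\right)\right) + 62 = \left(\left(4 + \left(-4 + 3 \left(-2\right)^{2}\right)^{2}\right) + \left(\left(-2 + 2\right) \left(-4 - 3\right) + 8 \cdot 4\right)\right) + 62 = \left(\left(4 + \left(-4 + 3 \cdot 4\right)^{2}\right) + \left(0 \left(-7\right) + 32\right)\right) + 62 = \left(\left(4 + \left(-4 + 12\right)^{2}\right) + \left(0 + 32\right)\right) + 62 = \left(\left(4 + 8^{2}\right) + 32\right) + 62 = \left(\left(4 + 64\right) + 32\right) + 62 = \left(68 + 32\right) + 62 = 100 + 62 = 162$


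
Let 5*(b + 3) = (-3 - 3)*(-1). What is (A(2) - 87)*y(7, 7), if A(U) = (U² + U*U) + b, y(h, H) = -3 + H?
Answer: -1616/5 ≈ -323.20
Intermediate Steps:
b = -9/5 (b = -3 + ((-3 - 3)*(-1))/5 = -3 + (-6*(-1))/5 = -3 + (⅕)*6 = -3 + 6/5 = -9/5 ≈ -1.8000)
A(U) = -9/5 + 2*U² (A(U) = (U² + U*U) - 9/5 = (U² + U²) - 9/5 = 2*U² - 9/5 = -9/5 + 2*U²)
(A(2) - 87)*y(7, 7) = ((-9/5 + 2*2²) - 87)*(-3 + 7) = ((-9/5 + 2*4) - 87)*4 = ((-9/5 + 8) - 87)*4 = (31/5 - 87)*4 = -404/5*4 = -1616/5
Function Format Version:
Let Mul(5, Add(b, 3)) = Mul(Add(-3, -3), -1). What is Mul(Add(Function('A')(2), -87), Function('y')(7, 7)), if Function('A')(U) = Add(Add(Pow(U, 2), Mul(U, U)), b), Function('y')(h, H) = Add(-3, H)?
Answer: Rational(-1616, 5) ≈ -323.20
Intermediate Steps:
b = Rational(-9, 5) (b = Add(-3, Mul(Rational(1, 5), Mul(Add(-3, -3), -1))) = Add(-3, Mul(Rational(1, 5), Mul(-6, -1))) = Add(-3, Mul(Rational(1, 5), 6)) = Add(-3, Rational(6, 5)) = Rational(-9, 5) ≈ -1.8000)
Function('A')(U) = Add(Rational(-9, 5), Mul(2, Pow(U, 2))) (Function('A')(U) = Add(Add(Pow(U, 2), Mul(U, U)), Rational(-9, 5)) = Add(Add(Pow(U, 2), Pow(U, 2)), Rational(-9, 5)) = Add(Mul(2, Pow(U, 2)), Rational(-9, 5)) = Add(Rational(-9, 5), Mul(2, Pow(U, 2))))
Mul(Add(Function('A')(2), -87), Function('y')(7, 7)) = Mul(Add(Add(Rational(-9, 5), Mul(2, Pow(2, 2))), -87), Add(-3, 7)) = Mul(Add(Add(Rational(-9, 5), Mul(2, 4)), -87), 4) = Mul(Add(Add(Rational(-9, 5), 8), -87), 4) = Mul(Add(Rational(31, 5), -87), 4) = Mul(Rational(-404, 5), 4) = Rational(-1616, 5)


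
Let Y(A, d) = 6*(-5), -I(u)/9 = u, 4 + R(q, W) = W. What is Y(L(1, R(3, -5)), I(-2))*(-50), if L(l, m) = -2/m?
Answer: 1500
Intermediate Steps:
R(q, W) = -4 + W
I(u) = -9*u
Y(A, d) = -30
Y(L(1, R(3, -5)), I(-2))*(-50) = -30*(-50) = 1500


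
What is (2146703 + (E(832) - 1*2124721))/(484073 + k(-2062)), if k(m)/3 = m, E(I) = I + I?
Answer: 23646/477887 ≈ 0.049480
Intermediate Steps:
E(I) = 2*I
k(m) = 3*m
(2146703 + (E(832) - 1*2124721))/(484073 + k(-2062)) = (2146703 + (2*832 - 1*2124721))/(484073 + 3*(-2062)) = (2146703 + (1664 - 2124721))/(484073 - 6186) = (2146703 - 2123057)/477887 = 23646*(1/477887) = 23646/477887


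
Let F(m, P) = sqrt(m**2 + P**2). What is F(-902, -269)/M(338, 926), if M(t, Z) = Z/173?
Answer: 173*sqrt(885965)/926 ≈ 175.85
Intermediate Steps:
M(t, Z) = Z/173 (M(t, Z) = Z*(1/173) = Z/173)
F(m, P) = sqrt(P**2 + m**2)
F(-902, -269)/M(338, 926) = sqrt((-269)**2 + (-902)**2)/(((1/173)*926)) = sqrt(72361 + 813604)/(926/173) = sqrt(885965)*(173/926) = 173*sqrt(885965)/926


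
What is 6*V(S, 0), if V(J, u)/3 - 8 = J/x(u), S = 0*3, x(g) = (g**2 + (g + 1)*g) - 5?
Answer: 144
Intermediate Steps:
x(g) = -5 + g**2 + g*(1 + g) (x(g) = (g**2 + (1 + g)*g) - 5 = (g**2 + g*(1 + g)) - 5 = -5 + g**2 + g*(1 + g))
S = 0
V(J, u) = 24 + 3*J/(-5 + u + 2*u**2) (V(J, u) = 24 + 3*(J/(-5 + u + 2*u**2)) = 24 + 3*J/(-5 + u + 2*u**2))
6*V(S, 0) = 6*(24 + 3*0/(-5 + 0 + 2*0**2)) = 6*(24 + 3*0/(-5 + 0 + 2*0)) = 6*(24 + 3*0/(-5 + 0 + 0)) = 6*(24 + 3*0/(-5)) = 6*(24 + 3*0*(-1/5)) = 6*(24 + 0) = 6*24 = 144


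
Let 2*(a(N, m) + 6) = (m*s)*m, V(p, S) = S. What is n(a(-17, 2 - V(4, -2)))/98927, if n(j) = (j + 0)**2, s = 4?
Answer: 676/98927 ≈ 0.0068333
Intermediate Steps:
a(N, m) = -6 + 2*m**2 (a(N, m) = -6 + ((m*4)*m)/2 = -6 + ((4*m)*m)/2 = -6 + (4*m**2)/2 = -6 + 2*m**2)
n(j) = j**2
n(a(-17, 2 - V(4, -2)))/98927 = (-6 + 2*(2 - 1*(-2))**2)**2/98927 = (-6 + 2*(2 + 2)**2)**2*(1/98927) = (-6 + 2*4**2)**2*(1/98927) = (-6 + 2*16)**2*(1/98927) = (-6 + 32)**2*(1/98927) = 26**2*(1/98927) = 676*(1/98927) = 676/98927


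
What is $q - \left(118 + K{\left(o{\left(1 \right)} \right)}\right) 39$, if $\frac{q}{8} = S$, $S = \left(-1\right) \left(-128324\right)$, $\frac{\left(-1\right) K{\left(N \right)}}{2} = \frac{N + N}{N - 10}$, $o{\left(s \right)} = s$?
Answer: $\frac{3065918}{3} \approx 1.022 \cdot 10^{6}$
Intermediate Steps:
$K{\left(N \right)} = - \frac{4 N}{-10 + N}$ ($K{\left(N \right)} = - 2 \frac{N + N}{N - 10} = - 2 \frac{2 N}{-10 + N} = - \frac{4 N}{-10 + N}$)
$S = 128324$
$q = 1026592$ ($q = 8 \cdot 128324 = 1026592$)
$q - \left(118 + K{\left(o{\left(1 \right)} \right)}\right) 39 = 1026592 - \left(118 - \frac{4}{-10 + 1}\right) 39 = 1026592 - \left(118 - \frac{4}{-9}\right) 39 = 1026592 - \left(118 - 4 \left(- \frac{1}{9}\right)\right) 39 = 1026592 - \left(118 + \frac{4}{9}\right) 39 = 1026592 - \frac{1066}{9} \cdot 39 = 1026592 - \frac{13858}{3} = \frac{3065918}{3}$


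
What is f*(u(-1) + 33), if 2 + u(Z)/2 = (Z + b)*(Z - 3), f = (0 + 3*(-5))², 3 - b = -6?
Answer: -7875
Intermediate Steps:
b = 9 (b = 3 - 1*(-6) = 3 + 6 = 9)
f = 225 (f = (0 - 15)² = (-15)² = 225)
u(Z) = -4 + 2*(-3 + Z)*(9 + Z) (u(Z) = -4 + 2*((Z + 9)*(Z - 3)) = -4 + 2*((9 + Z)*(-3 + Z)) = -4 + 2*((-3 + Z)*(9 + Z)) = -4 + 2*(-3 + Z)*(9 + Z))
f*(u(-1) + 33) = 225*((-58 + 2*(-1)² + 12*(-1)) + 33) = 225*((-58 + 2*1 - 12) + 33) = 225*((-58 + 2 - 12) + 33) = 225*(-68 + 33) = 225*(-35) = -7875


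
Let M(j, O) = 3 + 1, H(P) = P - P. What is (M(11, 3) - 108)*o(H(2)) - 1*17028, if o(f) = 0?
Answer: -17028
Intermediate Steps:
H(P) = 0
M(j, O) = 4
(M(11, 3) - 108)*o(H(2)) - 1*17028 = (4 - 108)*0 - 1*17028 = -104*0 - 17028 = 0 - 17028 = -17028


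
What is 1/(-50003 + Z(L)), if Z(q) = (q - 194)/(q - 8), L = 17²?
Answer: -281/14050748 ≈ -1.9999e-5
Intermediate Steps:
L = 289
Z(q) = (-194 + q)/(-8 + q)
1/(-50003 + Z(L)) = 1/(-50003 + (-194 + 289)/(-8 + 289)) = 1/(-50003 + 95/281) = 1/(-14050748/281) = -281/14050748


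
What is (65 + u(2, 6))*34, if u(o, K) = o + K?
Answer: 2482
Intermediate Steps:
u(o, K) = K + o
(65 + u(2, 6))*34 = (65 + (6 + 2))*34 = (65 + 8)*34 = 73*34 = 2482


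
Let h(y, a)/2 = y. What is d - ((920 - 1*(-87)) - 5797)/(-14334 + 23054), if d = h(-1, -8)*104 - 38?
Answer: -214033/872 ≈ -245.45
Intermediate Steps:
h(y, a) = 2*y
d = -246 (d = (2*(-1))*104 - 38 = -2*104 - 38 = -208 - 38 = -246)
d - ((920 - 1*(-87)) - 5797)/(-14334 + 23054) = -246 - ((920 - 1*(-87)) - 5797)/(-14334 + 23054) = -246 - ((920 + 87) - 5797)/8720 = -246 - (1007 - 5797)/8720 = -246 - (-4790)/8720 = -246 - 1*(-479/872) = -246 + 479/872 = -214033/872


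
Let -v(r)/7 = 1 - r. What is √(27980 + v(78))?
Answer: 19*√79 ≈ 168.88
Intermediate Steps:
v(r) = -7 + 7*r (v(r) = -7*(1 - r) = -7 + 7*r)
√(27980 + v(78)) = √(27980 + (-7 + 7*78)) = √(27980 + (-7 + 546)) = √(27980 + 539) = √28519 = 19*√79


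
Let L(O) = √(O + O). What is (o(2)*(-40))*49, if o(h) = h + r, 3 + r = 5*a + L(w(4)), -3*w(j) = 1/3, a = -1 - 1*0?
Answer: 11760 - 1960*I*√2/3 ≈ 11760.0 - 923.95*I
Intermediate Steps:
a = -1 (a = -1 + 0 = -1)
w(j) = -⅑ (w(j) = -⅓/3 = -⅓*⅓ = -⅑)
L(O) = √2*√O (L(O) = √(2*O) = √2*√O)
r = -8 + I*√2/3 (r = -3 + (5*(-1) + √2*√(-⅑)) = -3 + (-5 + √2*(I/3)) = -3 + (-5 + I*√2/3) = -8 + I*√2/3 ≈ -8.0 + 0.4714*I)
o(h) = -8 + h + I*√2/3 (o(h) = h + (-8 + I*√2/3) = -8 + h + I*√2/3)
(o(2)*(-40))*49 = ((-8 + 2 + I*√2/3)*(-40))*49 = ((-6 + I*√2/3)*(-40))*49 = (240 - 40*I*√2/3)*49 = 11760 - 1960*I*√2/3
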